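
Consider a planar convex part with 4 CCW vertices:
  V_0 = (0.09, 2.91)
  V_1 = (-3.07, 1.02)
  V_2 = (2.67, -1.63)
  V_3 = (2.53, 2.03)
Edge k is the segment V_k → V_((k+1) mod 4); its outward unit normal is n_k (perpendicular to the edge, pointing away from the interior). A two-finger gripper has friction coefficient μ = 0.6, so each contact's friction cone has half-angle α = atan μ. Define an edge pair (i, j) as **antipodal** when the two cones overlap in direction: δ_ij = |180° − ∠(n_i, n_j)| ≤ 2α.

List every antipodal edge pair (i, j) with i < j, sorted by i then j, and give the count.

α = atan 0.6 = 30.96°;  2α = 61.93°
n_0 = (-0.5133, +0.8582)
n_1 = (-0.4192, -0.9079)
n_2 = (+0.9993, +0.0382)
n_3 = (+0.3393, +0.9407)
  (0,1): δ = 55.67°  ✓
  (0,2): δ = 61.31°  ✓
  (0,3): δ = 129.28°  ·
  (1,2): δ = 63.03°  ·
  (1,3): δ = 4.95°  ✓
  (2,3): δ = 112.02°  ·
antipodal pairs: 3

count = 3; pairs: (0,1), (0,2), (1,3)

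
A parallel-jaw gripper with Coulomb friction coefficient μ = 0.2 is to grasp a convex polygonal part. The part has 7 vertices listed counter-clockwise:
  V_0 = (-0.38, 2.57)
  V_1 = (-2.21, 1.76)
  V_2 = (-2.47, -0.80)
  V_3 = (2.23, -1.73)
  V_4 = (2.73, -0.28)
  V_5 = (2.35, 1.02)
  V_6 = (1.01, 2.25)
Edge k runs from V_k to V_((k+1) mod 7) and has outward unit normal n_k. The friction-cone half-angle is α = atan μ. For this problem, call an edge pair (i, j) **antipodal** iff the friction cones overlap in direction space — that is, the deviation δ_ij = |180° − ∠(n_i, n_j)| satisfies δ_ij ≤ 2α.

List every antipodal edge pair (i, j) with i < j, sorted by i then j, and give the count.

count = 3; pairs: (1,3), (1,4), (2,6)

α = atan 0.2 = 11.31°;  2α = 22.62°
n_0 = (-0.4047, +0.9144)
n_1 = (-0.9949, +0.1010)
n_2 = (-0.1941, -0.9810)
n_3 = (+0.9454, -0.3260)
n_4 = (+0.9598, +0.2806)
n_5 = (+0.6762, +0.7367)
n_6 = (+0.2243, +0.9745)
  (0,1): δ = 119.67°  ·
  (0,2): δ = 35.07°  ·
  (0,3): δ = 47.10°  ·
  (0,4): δ = 82.42°  ·
  (0,5): δ = 113.58°  ·
  (0,6): δ = 143.16°  ·
  (1,2): δ = 95.39°  ·
  (1,3): δ = 13.23°  ✓
  (1,4): δ = 22.09°  ✓
  (1,5): δ = 53.25°  ·
  (1,6): δ = 82.83°  ·
  (2,3): δ = 97.83°  ·
  (2,4): δ = 62.51°  ·
  (2,5): δ = 31.36°  ·
  (2,6): δ = 1.77°  ✓
  (3,4): δ = 144.68°  ·
  (3,5): δ = 113.52°  ·
  (3,6): δ = 83.94°  ·
  (4,5): δ = 148.84°  ·
  (4,6): δ = 119.26°  ·
  (5,6): δ = 150.42°  ·
antipodal pairs: 3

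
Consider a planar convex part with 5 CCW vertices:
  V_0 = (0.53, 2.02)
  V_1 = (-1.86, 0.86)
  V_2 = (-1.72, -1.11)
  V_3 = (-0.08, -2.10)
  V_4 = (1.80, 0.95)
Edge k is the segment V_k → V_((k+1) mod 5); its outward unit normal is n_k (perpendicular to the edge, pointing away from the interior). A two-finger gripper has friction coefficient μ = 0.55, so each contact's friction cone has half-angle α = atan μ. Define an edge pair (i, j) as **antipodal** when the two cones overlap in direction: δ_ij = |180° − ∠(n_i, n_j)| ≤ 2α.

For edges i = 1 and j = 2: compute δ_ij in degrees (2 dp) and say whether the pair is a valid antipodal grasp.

δ = 125.18°, invalid

α = atan 0.55 = 28.81°;  2α = 57.62°
edge 1: e_1 = (+0.14, -1.97);  n_1 = (-0.9975, -0.0709)
edge 2: e_2 = (+1.64, -0.99);  n_2 = (-0.5168, -0.8561)
∠(n_1, n_2) = 54.82°
δ = |180° − 54.82°| = 125.18°
125.18° > 2α = 57.62°  →  invalid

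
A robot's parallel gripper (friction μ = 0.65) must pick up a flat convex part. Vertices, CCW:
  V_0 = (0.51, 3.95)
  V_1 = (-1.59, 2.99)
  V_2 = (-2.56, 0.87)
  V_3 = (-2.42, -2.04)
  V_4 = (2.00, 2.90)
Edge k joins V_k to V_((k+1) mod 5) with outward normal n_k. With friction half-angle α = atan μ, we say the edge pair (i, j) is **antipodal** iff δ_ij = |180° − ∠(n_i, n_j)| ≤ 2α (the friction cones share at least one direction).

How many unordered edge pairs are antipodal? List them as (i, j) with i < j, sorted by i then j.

count = 4; pairs: (0,3), (1,3), (2,3), (2,4)

α = atan 0.65 = 33.02°;  2α = 66.05°
n_0 = (-0.4158, +0.9095)
n_1 = (-0.9093, +0.4161)
n_2 = (-0.9988, -0.0481)
n_3 = (+0.7452, -0.6668)
n_4 = (+0.5760, +0.8174)
  (0,1): δ = 139.15°  ·
  (0,2): δ = 111.81°  ·
  (0,3): δ = 23.61°  ✓
  (0,4): δ = 120.26°  ·
  (1,2): δ = 152.66°  ·
  (1,3): δ = 17.23°  ✓
  (1,4): δ = 79.41°  ·
  (2,3): δ = 44.57°  ✓
  (2,4): δ = 52.07°  ✓
  (3,4): δ = 83.35°  ·
antipodal pairs: 4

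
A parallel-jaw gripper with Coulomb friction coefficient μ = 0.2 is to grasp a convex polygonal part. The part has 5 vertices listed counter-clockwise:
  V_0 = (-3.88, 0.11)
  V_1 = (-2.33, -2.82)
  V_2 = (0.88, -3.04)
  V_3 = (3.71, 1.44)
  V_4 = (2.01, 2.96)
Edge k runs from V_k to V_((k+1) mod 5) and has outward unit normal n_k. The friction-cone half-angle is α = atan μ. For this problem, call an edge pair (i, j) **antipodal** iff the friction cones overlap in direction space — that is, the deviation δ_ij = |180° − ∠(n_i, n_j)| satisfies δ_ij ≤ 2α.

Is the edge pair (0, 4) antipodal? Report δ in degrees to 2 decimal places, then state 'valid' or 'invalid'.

δ = 87.94°, invalid

α = atan 0.2 = 11.31°;  2α = 22.62°
edge 0: e_0 = (+1.55, -2.93);  n_0 = (-0.8839, -0.4676)
edge 4: e_4 = (-5.89, -2.85);  n_4 = (-0.4356, +0.9002)
∠(n_0, n_4) = 92.06°
δ = |180° − 92.06°| = 87.94°
87.94° > 2α = 22.62°  →  invalid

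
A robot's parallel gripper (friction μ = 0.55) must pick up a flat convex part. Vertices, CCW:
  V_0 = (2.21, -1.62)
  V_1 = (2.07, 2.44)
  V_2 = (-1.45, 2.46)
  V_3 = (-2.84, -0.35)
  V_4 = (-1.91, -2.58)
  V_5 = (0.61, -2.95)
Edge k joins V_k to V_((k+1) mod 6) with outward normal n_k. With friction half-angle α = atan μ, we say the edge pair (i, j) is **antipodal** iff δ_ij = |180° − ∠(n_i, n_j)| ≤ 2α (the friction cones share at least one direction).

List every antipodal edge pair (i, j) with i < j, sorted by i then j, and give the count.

count = 5; pairs: (0,2), (0,3), (1,4), (1,5), (2,5)

α = atan 0.55 = 28.81°;  2α = 57.62°
n_0 = (+0.9994, +0.0345)
n_1 = (+0.0057, +1.0000)
n_2 = (-0.8963, +0.4434)
n_3 = (-0.9230, -0.3849)
n_4 = (-0.1453, -0.9894)
n_5 = (+0.6392, -0.7690)
  (0,1): δ = 92.30°  ·
  (0,2): δ = 28.29°  ✓
  (0,3): δ = 20.66°  ✓
  (0,4): δ = 79.67°  ·
  (0,5): δ = 127.76°  ·
  (1,2): δ = 115.99°  ·
  (1,3): δ = 67.04°  ·
  (1,4): δ = 8.03°  ✓
  (1,5): δ = 40.06°  ✓
  (2,3): δ = 131.04°  ·
  (2,4): δ = 72.03°  ·
  (2,5): δ = 23.95°  ✓
  (3,4): δ = 120.99°  ·
  (3,5): δ = 72.90°  ·
  (4,5): δ = 131.91°  ·
antipodal pairs: 5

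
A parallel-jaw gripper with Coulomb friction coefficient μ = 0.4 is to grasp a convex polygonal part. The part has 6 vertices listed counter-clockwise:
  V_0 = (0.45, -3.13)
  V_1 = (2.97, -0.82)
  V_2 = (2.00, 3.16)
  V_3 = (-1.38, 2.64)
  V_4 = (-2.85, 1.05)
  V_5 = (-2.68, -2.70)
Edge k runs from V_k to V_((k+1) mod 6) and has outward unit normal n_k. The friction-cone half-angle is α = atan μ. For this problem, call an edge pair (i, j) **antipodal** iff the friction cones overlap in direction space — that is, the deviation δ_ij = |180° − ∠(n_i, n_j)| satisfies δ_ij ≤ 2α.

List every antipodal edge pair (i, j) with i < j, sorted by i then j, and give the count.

α = atan 0.4 = 21.80°;  2α = 43.60°
n_0 = (+0.6757, -0.7372)
n_1 = (+0.9716, +0.2368)
n_2 = (-0.1521, +0.9884)
n_3 = (-0.7343, +0.6789)
n_4 = (-0.9990, -0.0453)
n_5 = (-0.1361, -0.9907)
  (0,1): δ = 118.81°  ·
  (0,2): δ = 33.76°  ✓
  (0,3): δ = 4.74°  ✓
  (0,4): δ = 50.09°  ·
  (0,5): δ = 129.67°  ·
  (1,2): δ = 94.95°  ·
  (1,3): δ = 56.45°  ·
  (1,4): δ = 11.10°  ✓
  (1,5): δ = 68.48°  ·
  (2,3): δ = 141.50°  ·
  (2,4): δ = 96.15°  ·
  (2,5): δ = 16.57°  ✓
  (3,4): δ = 134.65°  ·
  (3,5): δ = 55.07°  ·
  (4,5): δ = 100.42°  ·
antipodal pairs: 4

count = 4; pairs: (0,2), (0,3), (1,4), (2,5)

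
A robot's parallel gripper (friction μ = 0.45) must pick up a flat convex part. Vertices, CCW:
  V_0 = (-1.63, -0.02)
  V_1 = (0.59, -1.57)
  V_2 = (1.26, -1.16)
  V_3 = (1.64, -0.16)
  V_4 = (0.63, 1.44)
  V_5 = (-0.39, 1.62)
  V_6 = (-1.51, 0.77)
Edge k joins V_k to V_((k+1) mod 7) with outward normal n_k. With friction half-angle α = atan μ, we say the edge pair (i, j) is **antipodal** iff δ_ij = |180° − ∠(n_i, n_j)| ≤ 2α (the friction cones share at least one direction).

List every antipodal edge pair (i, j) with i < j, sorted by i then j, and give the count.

α = atan 0.45 = 24.23°;  2α = 48.46°
n_0 = (-0.5725, -0.8199)
n_1 = (+0.5220, -0.8530)
n_2 = (+0.9348, -0.3552)
n_3 = (+0.8456, +0.5338)
n_4 = (+0.1738, +0.9848)
n_5 = (-0.6045, +0.7966)
n_6 = (-0.9887, +0.1502)
  (0,1): δ = 113.61°  ·
  (0,2): δ = 75.88°  ·
  (0,3): δ = 22.82°  ✓
  (0,4): δ = 24.91°  ✓
  (0,5): δ = 72.12°  ·
  (0,6): δ = 116.29°  ·
  (1,2): δ = 142.27°  ·
  (1,3): δ = 89.20°  ·
  (1,4): δ = 41.47°  ✓
  (1,5): δ = 5.73°  ✓
  (1,6): δ = 49.90°  ·
  (2,3): δ = 126.93°  ·
  (2,4): δ = 79.20°  ·
  (2,5): δ = 32.00°  ✓
  (2,6): δ = 12.17°  ✓
  (3,4): δ = 132.27°  ·
  (3,5): δ = 85.07°  ·
  (3,6): δ = 40.90°  ✓
  (4,5): δ = 132.80°  ·
  (4,6): δ = 88.63°  ·
  (5,6): δ = 135.83°  ·
antipodal pairs: 7

count = 7; pairs: (0,3), (0,4), (1,4), (1,5), (2,5), (2,6), (3,6)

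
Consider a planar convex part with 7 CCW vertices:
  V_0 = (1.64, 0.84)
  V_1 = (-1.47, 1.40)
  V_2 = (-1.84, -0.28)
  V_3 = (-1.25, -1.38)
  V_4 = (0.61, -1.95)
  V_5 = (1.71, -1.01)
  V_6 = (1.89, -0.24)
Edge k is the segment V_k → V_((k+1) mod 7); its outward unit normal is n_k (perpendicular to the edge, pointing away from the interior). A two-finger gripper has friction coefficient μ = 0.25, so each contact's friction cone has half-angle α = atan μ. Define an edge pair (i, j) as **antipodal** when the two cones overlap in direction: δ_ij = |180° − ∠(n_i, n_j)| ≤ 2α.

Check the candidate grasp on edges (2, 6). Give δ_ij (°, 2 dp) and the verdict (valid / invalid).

δ = 15.17°, valid

α = atan 0.25 = 14.04°;  2α = 28.07°
edge 2: e_2 = (+0.59, -1.10);  n_2 = (-0.8812, -0.4727)
edge 6: e_6 = (-0.25, +1.08);  n_6 = (+0.9742, +0.2255)
∠(n_2, n_6) = 164.83°
δ = |180° − 164.83°| = 15.17°
15.17° ≤ 2α = 28.07°  →  valid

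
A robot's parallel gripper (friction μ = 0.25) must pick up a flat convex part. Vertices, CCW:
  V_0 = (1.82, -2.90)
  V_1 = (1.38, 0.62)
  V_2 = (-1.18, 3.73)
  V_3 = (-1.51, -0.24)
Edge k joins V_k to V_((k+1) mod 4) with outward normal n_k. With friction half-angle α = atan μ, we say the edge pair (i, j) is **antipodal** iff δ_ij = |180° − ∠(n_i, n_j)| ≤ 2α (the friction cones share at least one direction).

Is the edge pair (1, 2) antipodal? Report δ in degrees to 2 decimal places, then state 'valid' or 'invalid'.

α = atan 0.25 = 14.04°;  2α = 28.07°
edge 1: e_1 = (-2.56, +3.11);  n_1 = (+0.7721, +0.6355)
edge 2: e_2 = (-0.33, -3.97);  n_2 = (-0.9966, +0.0828)
∠(n_1, n_2) = 135.79°
δ = |180° − 135.79°| = 44.21°
44.21° > 2α = 28.07°  →  invalid

δ = 44.21°, invalid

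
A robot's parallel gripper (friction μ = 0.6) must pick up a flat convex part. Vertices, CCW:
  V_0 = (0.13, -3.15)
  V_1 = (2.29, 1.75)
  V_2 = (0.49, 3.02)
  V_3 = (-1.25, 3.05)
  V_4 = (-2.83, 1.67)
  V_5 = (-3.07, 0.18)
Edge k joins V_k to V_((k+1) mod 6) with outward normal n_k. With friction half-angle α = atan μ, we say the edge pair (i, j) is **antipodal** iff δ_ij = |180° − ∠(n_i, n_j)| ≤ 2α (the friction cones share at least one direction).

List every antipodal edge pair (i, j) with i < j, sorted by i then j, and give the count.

α = atan 0.6 = 30.96°;  2α = 61.93°
n_0 = (+0.9150, -0.4034)
n_1 = (+0.5765, +0.8171)
n_2 = (+0.0172, +0.9999)
n_3 = (-0.6578, +0.7532)
n_4 = (-0.9873, +0.1590)
n_5 = (-0.7210, -0.6929)
  (0,1): δ = 101.42°  ·
  (0,2): δ = 67.20°  ·
  (0,3): δ = 25.08°  ✓
  (0,4): δ = 14.64°  ✓
  (0,5): δ = 67.65°  ·
  (1,2): δ = 145.78°  ·
  (1,3): δ = 103.66°  ·
  (1,4): δ = 63.95°  ·
  (1,5): δ = 10.94°  ✓
  (2,3): δ = 137.88°  ·
  (2,4): δ = 98.16°  ·
  (2,5): δ = 45.15°  ✓
  (3,4): δ = 140.28°  ·
  (3,5): δ = 87.28°  ·
  (4,5): δ = 126.99°  ·
antipodal pairs: 4

count = 4; pairs: (0,3), (0,4), (1,5), (2,5)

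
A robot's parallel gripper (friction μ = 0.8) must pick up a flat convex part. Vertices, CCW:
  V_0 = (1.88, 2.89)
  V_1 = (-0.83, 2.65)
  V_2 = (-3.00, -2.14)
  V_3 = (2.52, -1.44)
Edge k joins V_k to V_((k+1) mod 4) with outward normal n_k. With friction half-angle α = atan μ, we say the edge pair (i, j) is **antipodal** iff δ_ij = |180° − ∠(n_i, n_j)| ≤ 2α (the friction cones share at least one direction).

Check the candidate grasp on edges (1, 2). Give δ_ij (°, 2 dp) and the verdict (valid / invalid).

α = atan 0.8 = 38.66°;  2α = 77.32°
edge 1: e_1 = (-2.17, -4.79);  n_1 = (-0.9109, +0.4127)
edge 2: e_2 = (+5.52, +0.70);  n_2 = (+0.1258, -0.9921)
∠(n_1, n_2) = 121.60°
δ = |180° − 121.60°| = 58.40°
58.40° ≤ 2α = 77.32°  →  valid

δ = 58.40°, valid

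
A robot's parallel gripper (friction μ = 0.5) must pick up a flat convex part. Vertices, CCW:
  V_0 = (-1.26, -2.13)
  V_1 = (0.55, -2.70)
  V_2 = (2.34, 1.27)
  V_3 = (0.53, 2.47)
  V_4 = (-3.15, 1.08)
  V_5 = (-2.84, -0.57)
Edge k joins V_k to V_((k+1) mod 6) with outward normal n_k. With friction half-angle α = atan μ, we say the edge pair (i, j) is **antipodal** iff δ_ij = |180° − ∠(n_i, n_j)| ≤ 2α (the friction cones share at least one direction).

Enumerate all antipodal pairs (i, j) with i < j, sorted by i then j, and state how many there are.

α = atan 0.5 = 26.57°;  2α = 53.13°
n_0 = (-0.3004, -0.9538)
n_1 = (+0.9116, -0.4110)
n_2 = (+0.5526, +0.8335)
n_3 = (-0.3534, +0.9355)
n_4 = (-0.9828, -0.1846)
n_5 = (-0.7026, -0.7116)
  (0,1): δ = 96.79°  ·
  (0,2): δ = 16.06°  ✓
  (0,3): δ = 38.17°  ✓
  (0,4): δ = 118.12°  ·
  (0,5): δ = 152.85°  ·
  (1,2): δ = 99.27°  ·
  (1,3): δ = 45.04°  ✓
  (1,4): δ = 34.91°  ✓
  (1,5): δ = 69.63°  ·
  (2,3): δ = 125.76°  ·
  (2,4): δ = 45.82°  ✓
  (2,5): δ = 11.09°  ✓
  (3,4): δ = 100.05°  ·
  (3,5): δ = 65.33°  ·
  (4,5): δ = 145.28°  ·
antipodal pairs: 6

count = 6; pairs: (0,2), (0,3), (1,3), (1,4), (2,4), (2,5)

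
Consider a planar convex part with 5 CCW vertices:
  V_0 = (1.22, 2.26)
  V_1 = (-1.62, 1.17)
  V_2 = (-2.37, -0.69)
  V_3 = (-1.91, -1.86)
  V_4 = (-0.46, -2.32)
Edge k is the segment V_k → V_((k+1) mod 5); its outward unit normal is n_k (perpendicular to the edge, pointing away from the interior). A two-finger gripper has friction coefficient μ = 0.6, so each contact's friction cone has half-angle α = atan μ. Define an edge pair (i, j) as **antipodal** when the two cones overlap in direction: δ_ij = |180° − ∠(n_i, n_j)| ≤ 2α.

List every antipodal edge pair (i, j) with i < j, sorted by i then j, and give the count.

count = 4; pairs: (0,3), (0,4), (1,4), (2,4)

α = atan 0.6 = 30.96°;  2α = 61.93°
n_0 = (-0.3583, +0.9336)
n_1 = (-0.9274, +0.3740)
n_2 = (-0.9307, -0.3659)
n_3 = (-0.3024, -0.9532)
n_4 = (+0.9388, -0.3444)
  (0,1): δ = 132.96°  ·
  (0,2): δ = 89.53°  ·
  (0,3): δ = 38.60°  ✓
  (0,4): δ = 48.86°  ✓
  (1,2): δ = 136.58°  ·
  (1,3): δ = 85.64°  ·
  (1,4): δ = 1.82°  ✓
  (2,3): δ = 129.06°  ·
  (2,4): δ = 41.61°  ✓
  (3,4): δ = 92.54°  ·
antipodal pairs: 4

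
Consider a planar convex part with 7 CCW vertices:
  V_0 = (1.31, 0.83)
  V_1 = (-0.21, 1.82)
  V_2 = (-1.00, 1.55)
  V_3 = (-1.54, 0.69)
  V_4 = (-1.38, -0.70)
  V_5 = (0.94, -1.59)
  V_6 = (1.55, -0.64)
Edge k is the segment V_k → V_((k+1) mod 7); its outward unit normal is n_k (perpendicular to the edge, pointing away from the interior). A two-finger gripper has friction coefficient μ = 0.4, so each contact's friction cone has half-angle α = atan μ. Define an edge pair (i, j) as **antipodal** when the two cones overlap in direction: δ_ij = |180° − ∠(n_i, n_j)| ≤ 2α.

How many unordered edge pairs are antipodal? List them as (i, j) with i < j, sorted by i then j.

count = 7; pairs: (0,4), (1,4), (1,5), (2,5), (2,6), (3,5), (3,6)

α = atan 0.4 = 21.80°;  2α = 43.60°
n_0 = (+0.5458, +0.8379)
n_1 = (-0.3234, +0.9463)
n_2 = (-0.8469, +0.5318)
n_3 = (-0.9934, -0.1144)
n_4 = (-0.3582, -0.9337)
n_5 = (+0.8415, -0.5403)
n_6 = (+0.9869, +0.1611)
  (0,1): δ = 128.05°  ·
  (0,2): δ = 89.05°  ·
  (0,3): δ = 50.36°  ·
  (0,4): δ = 12.09°  ✓
  (0,5): δ = 90.37°  ·
  (0,6): δ = 132.35°  ·
  (1,2): δ = 140.99°  ·
  (1,3): δ = 102.30°  ·
  (1,4): δ = 39.86°  ✓
  (1,5): δ = 38.43°  ✓
  (1,6): δ = 80.40°  ·
  (2,3): δ = 141.31°  ·
  (2,4): δ = 78.86°  ·
  (2,5): δ = 0.58°  ✓
  (2,6): δ = 41.40°  ✓
  (3,4): δ = 117.55°  ·
  (3,5): δ = 39.27°  ✓
  (3,6): δ = 2.71°  ✓
  (4,5): δ = 101.72°  ·
  (4,6): δ = 59.74°  ·
  (5,6): δ = 138.02°  ·
antipodal pairs: 7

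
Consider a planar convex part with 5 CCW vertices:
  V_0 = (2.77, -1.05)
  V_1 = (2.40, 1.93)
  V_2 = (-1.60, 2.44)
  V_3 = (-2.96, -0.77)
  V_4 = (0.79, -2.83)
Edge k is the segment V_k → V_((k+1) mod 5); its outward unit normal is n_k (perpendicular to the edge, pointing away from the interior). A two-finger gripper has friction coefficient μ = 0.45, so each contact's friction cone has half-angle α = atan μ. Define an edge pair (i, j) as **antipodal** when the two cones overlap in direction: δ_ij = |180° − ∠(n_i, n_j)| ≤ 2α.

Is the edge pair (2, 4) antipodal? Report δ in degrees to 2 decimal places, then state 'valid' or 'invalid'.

α = atan 0.45 = 24.23°;  2α = 48.46°
edge 2: e_2 = (-1.36, -3.21);  n_2 = (-0.9208, +0.3901)
edge 4: e_4 = (+1.98, +1.78);  n_4 = (+0.6685, -0.7437)
∠(n_2, n_4) = 154.92°
δ = |180° − 154.92°| = 25.08°
25.08° ≤ 2α = 48.46°  →  valid

δ = 25.08°, valid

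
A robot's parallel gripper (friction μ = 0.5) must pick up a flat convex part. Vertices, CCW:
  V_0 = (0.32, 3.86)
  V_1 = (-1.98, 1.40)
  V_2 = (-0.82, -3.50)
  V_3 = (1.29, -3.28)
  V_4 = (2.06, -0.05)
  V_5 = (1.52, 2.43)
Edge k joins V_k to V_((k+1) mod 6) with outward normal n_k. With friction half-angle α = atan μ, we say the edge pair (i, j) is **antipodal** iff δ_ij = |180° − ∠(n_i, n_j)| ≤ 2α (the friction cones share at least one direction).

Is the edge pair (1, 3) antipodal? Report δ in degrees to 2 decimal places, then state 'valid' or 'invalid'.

δ = 26.73°, valid

α = atan 0.5 = 26.57°;  2α = 53.13°
edge 1: e_1 = (+1.16, -4.90);  n_1 = (-0.9731, -0.2304)
edge 3: e_3 = (+0.77, +3.23);  n_3 = (+0.9727, -0.2319)
∠(n_1, n_3) = 153.27°
δ = |180° − 153.27°| = 26.73°
26.73° ≤ 2α = 53.13°  →  valid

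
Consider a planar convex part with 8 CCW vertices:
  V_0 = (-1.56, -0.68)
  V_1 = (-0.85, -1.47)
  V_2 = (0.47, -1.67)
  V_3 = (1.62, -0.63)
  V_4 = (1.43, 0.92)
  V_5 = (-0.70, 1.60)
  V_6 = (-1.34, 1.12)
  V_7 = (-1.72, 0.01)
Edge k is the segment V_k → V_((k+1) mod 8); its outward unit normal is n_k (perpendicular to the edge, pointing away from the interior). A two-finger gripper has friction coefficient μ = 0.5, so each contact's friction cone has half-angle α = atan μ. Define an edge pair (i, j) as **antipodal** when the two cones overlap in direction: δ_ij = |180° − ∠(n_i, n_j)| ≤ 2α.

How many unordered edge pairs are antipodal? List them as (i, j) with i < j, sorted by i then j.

count = 8; pairs: (0,3), (0,4), (1,4), (1,5), (2,5), (2,6), (3,6), (3,7)

α = atan 0.5 = 26.57°;  2α = 53.13°
n_0 = (-0.7438, -0.6684)
n_1 = (-0.1498, -0.9887)
n_2 = (+0.6707, -0.7417)
n_3 = (+0.9926, +0.1217)
n_4 = (+0.3041, +0.9526)
n_5 = (-0.6000, +0.8000)
n_6 = (-0.9461, +0.3239)
n_7 = (-0.9742, -0.2259)
  (0,1): δ = 140.56°  ·
  (0,2): δ = 89.82°  ·
  (0,3): δ = 34.96°  ✓
  (0,4): δ = 30.35°  ✓
  (0,5): δ = 84.92°  ·
  (0,6): δ = 119.15°  ·
  (0,7): δ = 151.11°  ·
  (1,2): δ = 129.26°  ·
  (1,3): δ = 74.40°  ·
  (1,4): δ = 9.09°  ✓
  (1,5): δ = 45.49°  ✓
  (1,6): δ = 79.72°  ·
  (1,7): δ = 111.67°  ·
  (2,3): δ = 125.14°  ·
  (2,4): δ = 59.83°  ·
  (2,5): δ = 5.25°  ✓
  (2,6): δ = 28.98°  ✓
  (2,7): δ = 60.93°  ·
  (3,4): δ = 114.69°  ·
  (3,5): δ = 60.12°  ·
  (3,6): δ = 25.89°  ✓
  (3,7): δ = 6.07°  ✓
  (4,5): δ = 125.42°  ·
  (4,6): δ = 91.19°  ·
  (4,7): δ = 59.24°  ·
  (5,6): δ = 145.77°  ·
  (5,7): δ = 113.81°  ·
  (6,7): δ = 148.05°  ·
antipodal pairs: 8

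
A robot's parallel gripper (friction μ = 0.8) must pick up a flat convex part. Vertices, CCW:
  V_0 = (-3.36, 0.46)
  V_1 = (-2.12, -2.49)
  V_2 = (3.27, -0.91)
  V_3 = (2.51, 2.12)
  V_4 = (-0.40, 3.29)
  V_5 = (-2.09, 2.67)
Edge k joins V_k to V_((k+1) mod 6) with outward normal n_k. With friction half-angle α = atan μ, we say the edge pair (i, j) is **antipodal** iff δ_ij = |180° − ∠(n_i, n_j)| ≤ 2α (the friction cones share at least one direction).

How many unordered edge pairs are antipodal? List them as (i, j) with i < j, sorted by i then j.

α = atan 0.8 = 38.66°;  2α = 77.32°
n_0 = (-0.9219, -0.3875)
n_1 = (+0.2813, -0.9596)
n_2 = (+0.9700, +0.2433)
n_3 = (+0.3730, +0.9278)
n_4 = (-0.3444, +0.9388)
n_5 = (-0.8670, +0.4982)
  (0,1): δ = 96.46°  ·
  (0,2): δ = 8.72°  ✓
  (0,3): δ = 45.30°  ✓
  (0,4): δ = 87.35°  ·
  (0,5): δ = 127.32°  ·
  (1,2): δ = 92.26°  ·
  (1,3): δ = 38.24°  ✓
  (1,4): δ = 3.81°  ✓
  (1,5): δ = 43.78°  ✓
  (2,3): δ = 125.98°  ·
  (2,4): δ = 83.93°  ·
  (2,5): δ = 43.97°  ✓
  (3,4): δ = 137.95°  ·
  (3,5): δ = 97.98°  ·
  (4,5): δ = 140.03°  ·
antipodal pairs: 6

count = 6; pairs: (0,2), (0,3), (1,3), (1,4), (1,5), (2,5)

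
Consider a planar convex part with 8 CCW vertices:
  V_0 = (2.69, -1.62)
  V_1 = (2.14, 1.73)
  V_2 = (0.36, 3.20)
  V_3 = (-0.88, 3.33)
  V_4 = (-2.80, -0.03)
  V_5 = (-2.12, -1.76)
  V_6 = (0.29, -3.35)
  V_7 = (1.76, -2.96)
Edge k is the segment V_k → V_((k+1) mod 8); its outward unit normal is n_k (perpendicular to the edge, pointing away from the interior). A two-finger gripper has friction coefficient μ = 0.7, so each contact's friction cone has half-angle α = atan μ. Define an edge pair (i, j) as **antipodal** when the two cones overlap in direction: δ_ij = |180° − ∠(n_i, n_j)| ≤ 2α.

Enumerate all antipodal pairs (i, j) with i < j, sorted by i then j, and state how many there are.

count = 13; pairs: (0,3), (0,4), (0,5), (1,4), (1,5), (1,6), (2,4), (2,5), (2,6), (2,7), (3,6), (3,7), (4,7)

α = atan 0.7 = 34.99°;  2α = 69.98°
n_0 = (+0.9868, +0.1620)
n_1 = (+0.6368, +0.7711)
n_2 = (+0.1043, +0.9945)
n_3 = (-0.8682, +0.4961)
n_4 = (-0.9307, -0.3658)
n_5 = (-0.5507, -0.8347)
n_6 = (+0.2564, -0.9666)
n_7 = (+0.8215, -0.5702)
  (0,1): δ = 138.87°  ·
  (0,2): δ = 105.31°  ·
  (0,3): δ = 39.07°  ✓
  (0,4): δ = 12.13°  ✓
  (0,5): δ = 47.26°  ✓
  (0,6): δ = 95.54°  ·
  (0,7): δ = 135.91°  ·
  (1,2): δ = 146.43°  ·
  (1,3): δ = 80.19°  ·
  (1,4): δ = 28.99°  ✓
  (1,5): δ = 6.14°  ✓
  (1,6): δ = 54.41°  ✓
  (1,7): δ = 94.79°  ·
  (2,3): δ = 113.76°  ·
  (2,4): δ = 62.56°  ✓
  (2,5): δ = 27.43°  ✓
  (2,6): δ = 20.84°  ✓
  (2,7): δ = 61.22°  ✓
  (3,4): δ = 128.80°  ·
  (3,5): δ = 93.67°  ·
  (3,6): δ = 45.40°  ✓
  (3,7): δ = 5.02°  ✓
  (4,5): δ = 144.87°  ·
  (4,6): δ = 96.60°  ·
  (4,7): δ = 56.22°  ✓
  (5,6): δ = 131.73°  ·
  (5,7): δ = 91.35°  ·
  (6,7): δ = 139.62°  ·
antipodal pairs: 13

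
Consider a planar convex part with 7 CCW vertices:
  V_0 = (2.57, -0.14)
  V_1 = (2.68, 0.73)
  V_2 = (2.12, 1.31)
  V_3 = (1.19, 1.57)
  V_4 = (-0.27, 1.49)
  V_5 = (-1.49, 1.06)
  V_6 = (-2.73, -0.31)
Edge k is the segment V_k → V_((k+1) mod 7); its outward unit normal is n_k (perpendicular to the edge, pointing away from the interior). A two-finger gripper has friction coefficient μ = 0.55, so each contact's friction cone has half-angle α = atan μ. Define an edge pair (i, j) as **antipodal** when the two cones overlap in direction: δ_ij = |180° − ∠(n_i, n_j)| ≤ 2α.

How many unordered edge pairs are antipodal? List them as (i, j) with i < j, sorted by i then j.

α = atan 0.55 = 28.81°;  2α = 57.62°
n_0 = (+0.9921, -0.1254)
n_1 = (+0.7194, +0.6946)
n_2 = (+0.2692, +0.9631)
n_3 = (-0.0547, +0.9985)
n_4 = (-0.3324, +0.9431)
n_5 = (-0.7414, +0.6711)
n_6 = (+0.0321, -0.9995)
  (0,1): δ = 128.80°  ·
  (0,2): δ = 98.41°  ·
  (0,3): δ = 79.66°  ·
  (0,4): δ = 63.38°  ·
  (0,5): δ = 34.94°  ✓
  (0,6): δ = 99.04°  ·
  (1,2): δ = 149.61°  ·
  (1,3): δ = 130.86°  ·
  (1,4): δ = 114.58°  ·
  (1,5): δ = 86.14°  ·
  (1,6): δ = 47.84°  ✓
  (2,3): δ = 161.24°  ·
  (2,4): δ = 144.97°  ·
  (2,5): δ = 116.53°  ·
  (2,6): δ = 17.46°  ✓
  (3,4): δ = 163.72°  ·
  (3,5): δ = 135.28°  ·
  (3,6): δ = 1.30°  ✓
  (4,5): δ = 151.56°  ·
  (4,6): δ = 17.58°  ✓
  (5,6): δ = 46.01°  ✓
antipodal pairs: 6

count = 6; pairs: (0,5), (1,6), (2,6), (3,6), (4,6), (5,6)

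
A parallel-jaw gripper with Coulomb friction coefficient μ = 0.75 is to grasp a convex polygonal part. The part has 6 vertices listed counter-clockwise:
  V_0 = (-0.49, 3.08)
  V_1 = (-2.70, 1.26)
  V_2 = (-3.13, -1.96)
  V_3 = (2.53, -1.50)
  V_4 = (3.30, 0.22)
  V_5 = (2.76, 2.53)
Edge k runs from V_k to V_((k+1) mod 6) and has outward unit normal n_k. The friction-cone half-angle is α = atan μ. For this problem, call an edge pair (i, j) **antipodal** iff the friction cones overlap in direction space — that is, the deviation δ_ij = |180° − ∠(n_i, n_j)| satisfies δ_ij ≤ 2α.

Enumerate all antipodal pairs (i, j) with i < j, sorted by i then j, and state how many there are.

α = atan 0.75 = 36.87°;  2α = 73.74°
n_0 = (-0.6357, +0.7719)
n_1 = (-0.9912, +0.1324)
n_2 = (+0.0810, -0.9967)
n_3 = (+0.9127, -0.4086)
n_4 = (+0.9737, +0.2276)
n_5 = (+0.1669, +0.9860)
  (0,1): δ = 137.08°  ·
  (0,2): δ = 34.83°  ✓
  (0,3): δ = 26.41°  ✓
  (0,4): δ = 63.69°  ✓
  (0,5): δ = 130.92°  ·
  (1,2): δ = 77.75°  ·
  (1,3): δ = 16.51°  ✓
  (1,4): δ = 20.76°  ✓
  (1,5): δ = 88.00°  ·
  (2,3): δ = 118.76°  ·
  (2,4): δ = 81.49°  ·
  (2,5): δ = 14.25°  ✓
  (3,4): δ = 142.73°  ·
  (3,5): δ = 75.49°  ·
  (4,5): δ = 112.76°  ·
antipodal pairs: 6

count = 6; pairs: (0,2), (0,3), (0,4), (1,3), (1,4), (2,5)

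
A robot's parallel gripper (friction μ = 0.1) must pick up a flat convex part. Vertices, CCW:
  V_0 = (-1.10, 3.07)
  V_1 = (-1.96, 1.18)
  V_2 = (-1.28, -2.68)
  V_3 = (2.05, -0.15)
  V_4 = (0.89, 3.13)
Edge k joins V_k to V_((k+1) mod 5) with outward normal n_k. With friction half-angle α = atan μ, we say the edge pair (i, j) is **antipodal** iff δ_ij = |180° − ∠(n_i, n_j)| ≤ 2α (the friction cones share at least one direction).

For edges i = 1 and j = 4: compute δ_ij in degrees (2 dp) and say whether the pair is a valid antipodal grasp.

δ = 81.74°, invalid

α = atan 0.1 = 5.71°;  2α = 11.42°
edge 1: e_1 = (+0.68, -3.86);  n_1 = (-0.9848, -0.1735)
edge 4: e_4 = (-1.99, -0.06);  n_4 = (-0.0301, +0.9995)
∠(n_1, n_4) = 98.26°
δ = |180° − 98.26°| = 81.74°
81.74° > 2α = 11.42°  →  invalid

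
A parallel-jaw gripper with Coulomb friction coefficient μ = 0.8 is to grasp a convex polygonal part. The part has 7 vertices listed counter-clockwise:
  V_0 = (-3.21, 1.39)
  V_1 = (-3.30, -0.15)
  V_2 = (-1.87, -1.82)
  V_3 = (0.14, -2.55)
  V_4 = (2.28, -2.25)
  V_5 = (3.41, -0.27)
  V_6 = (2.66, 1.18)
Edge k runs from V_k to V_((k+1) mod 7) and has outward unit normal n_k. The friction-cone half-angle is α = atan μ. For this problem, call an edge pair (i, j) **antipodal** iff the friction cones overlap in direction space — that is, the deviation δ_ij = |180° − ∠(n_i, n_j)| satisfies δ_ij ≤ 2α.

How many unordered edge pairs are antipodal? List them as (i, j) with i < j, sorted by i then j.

α = atan 0.8 = 38.66°;  2α = 77.32°
n_0 = (-0.9983, +0.0583)
n_1 = (-0.7596, -0.6504)
n_2 = (-0.3414, -0.9399)
n_3 = (+0.1388, -0.9903)
n_4 = (+0.8685, -0.4957)
n_5 = (+0.8882, +0.4594)
n_6 = (+0.0358, +0.9994)
  (0,1): δ = 136.08°  ·
  (0,2): δ = 106.62°  ·
  (0,3): δ = 78.68°  ·
  (0,4): δ = 26.37°  ✓
  (0,5): δ = 30.69°  ✓
  (0,6): δ = 91.30°  ·
  (1,2): δ = 150.53°  ·
  (1,3): δ = 122.59°  ·
  (1,4): δ = 70.29°  ✓
  (1,5): δ = 13.22°  ✓
  (1,6): δ = 47.38°  ✓
  (2,3): δ = 152.06°  ·
  (2,4): δ = 99.75°  ·
  (2,5): δ = 42.69°  ✓
  (2,6): δ = 17.91°  ✓
  (3,4): δ = 127.69°  ·
  (3,5): δ = 70.63°  ✓
  (3,6): δ = 10.03°  ✓
  (4,5): δ = 122.94°  ·
  (4,6): δ = 62.34°  ✓
  (5,6): δ = 119.40°  ·
antipodal pairs: 10

count = 10; pairs: (0,4), (0,5), (1,4), (1,5), (1,6), (2,5), (2,6), (3,5), (3,6), (4,6)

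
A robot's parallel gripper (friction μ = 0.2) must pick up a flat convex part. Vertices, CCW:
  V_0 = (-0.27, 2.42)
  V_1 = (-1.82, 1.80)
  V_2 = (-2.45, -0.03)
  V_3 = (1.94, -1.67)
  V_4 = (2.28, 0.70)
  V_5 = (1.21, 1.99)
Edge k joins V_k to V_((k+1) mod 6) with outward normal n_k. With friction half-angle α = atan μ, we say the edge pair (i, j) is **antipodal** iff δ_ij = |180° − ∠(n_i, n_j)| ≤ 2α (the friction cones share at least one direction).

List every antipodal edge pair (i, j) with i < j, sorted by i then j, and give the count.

α = atan 0.2 = 11.31°;  2α = 22.62°
n_0 = (-0.3714, +0.9285)
n_1 = (-0.9455, +0.3255)
n_2 = (-0.3500, -0.9368)
n_3 = (+0.9899, -0.1420)
n_4 = (+0.7697, +0.6384)
n_5 = (+0.2790, +0.9603)
  (0,1): δ = 130.80°  ·
  (0,2): δ = 42.29°  ·
  (0,3): δ = 60.03°  ·
  (0,4): δ = 107.87°  ·
  (0,5): δ = 142.00°  ·
  (1,2): δ = 91.49°  ·
  (1,3): δ = 10.83°  ✓
  (1,4): δ = 58.67°  ·
  (1,5): δ = 92.80°  ·
  (2,3): δ = 77.68°  ·
  (2,4): δ = 29.84°  ·
  (2,5): δ = 4.28°  ✓
  (3,4): δ = 132.16°  ·
  (3,5): δ = 98.04°  ·
  (4,5): δ = 145.87°  ·
antipodal pairs: 2

count = 2; pairs: (1,3), (2,5)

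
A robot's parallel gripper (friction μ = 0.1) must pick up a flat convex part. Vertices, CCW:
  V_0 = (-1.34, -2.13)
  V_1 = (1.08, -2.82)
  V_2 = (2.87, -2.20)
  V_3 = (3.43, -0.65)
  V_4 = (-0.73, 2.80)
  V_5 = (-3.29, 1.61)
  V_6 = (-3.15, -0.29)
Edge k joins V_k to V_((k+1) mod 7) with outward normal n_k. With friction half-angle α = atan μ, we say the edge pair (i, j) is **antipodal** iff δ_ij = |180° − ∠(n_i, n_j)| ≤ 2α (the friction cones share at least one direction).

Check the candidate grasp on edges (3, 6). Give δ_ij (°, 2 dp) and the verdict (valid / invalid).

δ = 5.80°, valid

α = atan 0.1 = 5.71°;  2α = 11.42°
edge 3: e_3 = (-4.16, +3.45);  n_3 = (+0.6384, +0.7697)
edge 6: e_6 = (+1.81, -1.84);  n_6 = (-0.7129, -0.7013)
∠(n_3, n_6) = 174.20°
δ = |180° − 174.20°| = 5.80°
5.80° ≤ 2α = 11.42°  →  valid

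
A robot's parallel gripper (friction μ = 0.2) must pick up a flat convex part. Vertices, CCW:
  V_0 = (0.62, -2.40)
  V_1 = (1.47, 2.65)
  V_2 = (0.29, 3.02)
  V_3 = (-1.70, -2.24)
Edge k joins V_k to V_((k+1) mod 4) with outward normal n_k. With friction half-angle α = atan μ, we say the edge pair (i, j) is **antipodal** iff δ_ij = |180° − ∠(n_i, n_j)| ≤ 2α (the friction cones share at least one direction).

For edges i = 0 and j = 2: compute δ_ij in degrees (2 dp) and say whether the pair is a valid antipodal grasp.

α = atan 0.2 = 11.31°;  2α = 22.62°
edge 0: e_0 = (+0.85, +5.05);  n_0 = (+0.9861, -0.1660)
edge 2: e_2 = (-1.99, -5.26);  n_2 = (-0.9353, +0.3539)
∠(n_0, n_2) = 168.83°
δ = |180° − 168.83°| = 11.17°
11.17° ≤ 2α = 22.62°  →  valid

δ = 11.17°, valid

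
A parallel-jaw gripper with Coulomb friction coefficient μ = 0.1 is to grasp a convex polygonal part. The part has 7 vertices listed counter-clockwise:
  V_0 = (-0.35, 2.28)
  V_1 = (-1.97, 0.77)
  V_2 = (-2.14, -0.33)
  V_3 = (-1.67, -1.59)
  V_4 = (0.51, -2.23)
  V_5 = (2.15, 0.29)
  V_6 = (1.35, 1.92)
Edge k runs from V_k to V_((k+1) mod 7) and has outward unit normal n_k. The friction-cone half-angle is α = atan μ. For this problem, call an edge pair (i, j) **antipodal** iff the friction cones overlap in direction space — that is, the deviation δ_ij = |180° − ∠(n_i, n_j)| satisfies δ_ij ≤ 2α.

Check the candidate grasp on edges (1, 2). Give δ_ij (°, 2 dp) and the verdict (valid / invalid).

δ = 150.76°, invalid

α = atan 0.1 = 5.71°;  2α = 11.42°
edge 1: e_1 = (-0.17, -1.10);  n_1 = (-0.9883, +0.1527)
edge 2: e_2 = (+0.47, -1.26);  n_2 = (-0.9369, -0.3495)
∠(n_1, n_2) = 29.24°
δ = |180° − 29.24°| = 150.76°
150.76° > 2α = 11.42°  →  invalid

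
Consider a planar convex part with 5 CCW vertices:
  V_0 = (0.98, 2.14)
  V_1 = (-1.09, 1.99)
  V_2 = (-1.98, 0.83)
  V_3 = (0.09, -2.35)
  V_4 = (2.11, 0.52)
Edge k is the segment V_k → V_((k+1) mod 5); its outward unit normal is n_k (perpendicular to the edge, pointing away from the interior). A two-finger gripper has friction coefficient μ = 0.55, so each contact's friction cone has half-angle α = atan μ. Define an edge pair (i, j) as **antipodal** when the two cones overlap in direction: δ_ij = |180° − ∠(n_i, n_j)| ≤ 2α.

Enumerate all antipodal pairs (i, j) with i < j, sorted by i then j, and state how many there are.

α = atan 0.55 = 28.81°;  2α = 57.62°
n_0 = (-0.0723, +0.9974)
n_1 = (-0.7934, +0.6087)
n_2 = (-0.8381, -0.5455)
n_3 = (+0.8178, -0.5756)
n_4 = (+0.8202, +0.5721)
  (0,1): δ = 131.64°  ·
  (0,2): δ = 61.08°  ·
  (0,3): δ = 50.72°  ✓
  (0,4): δ = 120.75°  ·
  (1,2): δ = 109.44°  ·
  (1,3): δ = 2.36°  ✓
  (1,4): δ = 72.39°  ·
  (2,3): δ = 68.20°  ·
  (2,4): δ = 1.84°  ✓
  (3,4): δ = 109.96°  ·
antipodal pairs: 3

count = 3; pairs: (0,3), (1,3), (2,4)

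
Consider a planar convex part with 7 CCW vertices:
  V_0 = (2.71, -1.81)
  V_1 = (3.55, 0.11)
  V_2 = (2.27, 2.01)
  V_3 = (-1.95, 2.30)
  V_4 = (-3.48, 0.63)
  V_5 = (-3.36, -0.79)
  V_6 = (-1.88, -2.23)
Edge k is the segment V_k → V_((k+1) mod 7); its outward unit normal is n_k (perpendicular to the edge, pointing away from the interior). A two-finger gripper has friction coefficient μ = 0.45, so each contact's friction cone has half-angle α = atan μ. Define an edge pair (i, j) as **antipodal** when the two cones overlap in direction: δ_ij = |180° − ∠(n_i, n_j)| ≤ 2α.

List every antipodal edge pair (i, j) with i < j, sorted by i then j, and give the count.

count = 7; pairs: (0,3), (0,4), (1,4), (1,5), (2,5), (2,6), (3,6)

α = atan 0.45 = 24.23°;  2α = 48.46°
n_0 = (+0.9162, -0.4008)
n_1 = (+0.8294, +0.5587)
n_2 = (+0.0686, +0.9976)
n_3 = (-0.7373, +0.6755)
n_4 = (-0.9964, -0.0842)
n_5 = (-0.6974, -0.7167)
n_6 = (+0.0911, -0.9958)
  (0,1): δ = 122.40°  ·
  (0,2): δ = 70.30°  ·
  (0,3): δ = 18.87°  ✓
  (0,4): δ = 28.46°  ✓
  (0,5): δ = 69.41°  ·
  (0,6): δ = 118.86°  ·
  (1,2): δ = 127.90°  ·
  (1,3): δ = 76.46°  ·
  (1,4): δ = 29.14°  ✓
  (1,5): δ = 11.82°  ✓
  (1,6): δ = 61.26°  ·
  (2,3): δ = 128.56°  ·
  (2,4): δ = 81.24°  ·
  (2,5): δ = 40.28°  ✓
  (2,6): δ = 9.16°  ✓
  (3,4): δ = 132.67°  ·
  (3,5): δ = 91.72°  ·
  (3,6): δ = 42.28°  ✓
  (4,5): δ = 139.05°  ·
  (4,6): δ = 89.60°  ·
  (5,6): δ = 130.56°  ·
antipodal pairs: 7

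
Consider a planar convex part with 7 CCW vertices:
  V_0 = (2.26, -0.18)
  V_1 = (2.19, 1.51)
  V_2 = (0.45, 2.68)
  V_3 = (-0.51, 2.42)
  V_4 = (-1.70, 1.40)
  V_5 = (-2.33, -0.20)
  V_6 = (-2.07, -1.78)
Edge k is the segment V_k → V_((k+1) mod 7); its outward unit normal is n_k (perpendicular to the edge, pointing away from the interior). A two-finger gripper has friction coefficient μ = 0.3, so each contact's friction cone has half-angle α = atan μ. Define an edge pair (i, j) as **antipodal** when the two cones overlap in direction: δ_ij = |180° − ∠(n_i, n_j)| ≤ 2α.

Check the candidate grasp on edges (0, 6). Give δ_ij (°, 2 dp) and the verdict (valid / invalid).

α = atan 0.3 = 16.70°;  2α = 33.40°
edge 0: e_0 = (-0.07, +1.69);  n_0 = (+0.9991, +0.0414)
edge 6: e_6 = (+4.33, +1.60);  n_6 = (+0.3466, -0.9380)
∠(n_0, n_6) = 72.09°
δ = |180° − 72.09°| = 107.91°
107.91° > 2α = 33.40°  →  invalid

δ = 107.91°, invalid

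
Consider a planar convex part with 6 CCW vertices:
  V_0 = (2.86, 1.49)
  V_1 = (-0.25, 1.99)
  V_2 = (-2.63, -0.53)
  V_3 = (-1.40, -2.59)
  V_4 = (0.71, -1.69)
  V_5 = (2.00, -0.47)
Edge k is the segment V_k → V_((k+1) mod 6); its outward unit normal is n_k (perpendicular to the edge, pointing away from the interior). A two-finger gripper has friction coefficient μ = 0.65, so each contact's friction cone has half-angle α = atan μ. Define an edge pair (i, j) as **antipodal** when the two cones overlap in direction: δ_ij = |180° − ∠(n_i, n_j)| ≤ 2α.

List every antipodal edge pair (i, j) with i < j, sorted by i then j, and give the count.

count = 7; pairs: (0,2), (0,3), (0,4), (1,3), (1,4), (1,5), (2,5)

α = atan 0.65 = 33.02°;  2α = 66.05°
n_0 = (+0.1587, +0.9873)
n_1 = (-0.7270, +0.6866)
n_2 = (-0.8586, -0.5127)
n_3 = (+0.3923, -0.9198)
n_4 = (+0.6871, -0.7265)
n_5 = (+0.9157, -0.4018)
  (0,1): δ = 124.23°  ·
  (0,2): δ = 50.03°  ✓
  (0,3): δ = 32.23°  ✓
  (0,4): δ = 52.54°  ✓
  (0,5): δ = 75.44°  ·
  (1,2): δ = 105.80°  ·
  (1,3): δ = 23.54°  ✓
  (1,4): δ = 3.23°  ✓
  (1,5): δ = 19.67°  ✓
  (2,3): δ = 97.74°  ·
  (2,4): δ = 77.44°  ·
  (2,5): δ = 54.53°  ✓
  (3,4): δ = 159.70°  ·
  (3,5): δ = 136.79°  ·
  (4,5): δ = 157.09°  ·
antipodal pairs: 7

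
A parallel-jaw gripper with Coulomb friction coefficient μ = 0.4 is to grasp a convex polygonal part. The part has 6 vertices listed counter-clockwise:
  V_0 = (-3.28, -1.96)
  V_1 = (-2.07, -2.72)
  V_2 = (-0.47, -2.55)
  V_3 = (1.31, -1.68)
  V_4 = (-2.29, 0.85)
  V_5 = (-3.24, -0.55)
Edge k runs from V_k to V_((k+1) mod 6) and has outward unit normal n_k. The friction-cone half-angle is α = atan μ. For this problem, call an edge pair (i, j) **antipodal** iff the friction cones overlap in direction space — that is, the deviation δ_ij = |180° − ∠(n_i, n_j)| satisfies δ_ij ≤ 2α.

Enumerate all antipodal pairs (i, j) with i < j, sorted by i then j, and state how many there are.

α = atan 0.4 = 21.80°;  2α = 43.60°
n_0 = (-0.5319, -0.8468)
n_1 = (+0.1057, -0.9944)
n_2 = (+0.4391, -0.8984)
n_3 = (+0.5750, +0.8182)
n_4 = (-0.8275, +0.5615)
n_5 = (-0.9996, +0.0284)
  (0,1): δ = 141.80°  ·
  (0,2): δ = 121.82°  ·
  (0,3): δ = 2.97°  ✓
  (0,4): δ = 87.97°  ·
  (0,5): δ = 120.51°  ·
  (1,2): δ = 160.02°  ·
  (1,3): δ = 41.16°  ✓
  (1,4): δ = 49.78°  ·
  (1,5): δ = 82.31°  ·
  (2,3): δ = 61.15°  ·
  (2,4): δ = 29.79°  ✓
  (2,5): δ = 62.33°  ·
  (3,4): δ = 89.06°  ·
  (3,5): δ = 56.53°  ·
  (4,5): δ = 147.47°  ·
antipodal pairs: 3

count = 3; pairs: (0,3), (1,3), (2,4)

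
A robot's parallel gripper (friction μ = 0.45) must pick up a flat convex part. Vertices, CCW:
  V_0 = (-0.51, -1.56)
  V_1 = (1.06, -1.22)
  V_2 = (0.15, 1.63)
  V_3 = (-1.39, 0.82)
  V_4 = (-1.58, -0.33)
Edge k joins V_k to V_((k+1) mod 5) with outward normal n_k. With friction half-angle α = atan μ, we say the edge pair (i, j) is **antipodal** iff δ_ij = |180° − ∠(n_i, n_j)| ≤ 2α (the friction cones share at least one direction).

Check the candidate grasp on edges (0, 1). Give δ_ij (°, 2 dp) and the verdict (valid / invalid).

α = atan 0.45 = 24.23°;  2α = 48.46°
edge 0: e_0 = (+1.57, +0.34);  n_0 = (+0.2117, -0.9773)
edge 1: e_1 = (-0.91, +2.85);  n_1 = (+0.9526, +0.3042)
∠(n_0, n_1) = 95.49°
δ = |180° − 95.49°| = 84.51°
84.51° > 2α = 48.46°  →  invalid

δ = 84.51°, invalid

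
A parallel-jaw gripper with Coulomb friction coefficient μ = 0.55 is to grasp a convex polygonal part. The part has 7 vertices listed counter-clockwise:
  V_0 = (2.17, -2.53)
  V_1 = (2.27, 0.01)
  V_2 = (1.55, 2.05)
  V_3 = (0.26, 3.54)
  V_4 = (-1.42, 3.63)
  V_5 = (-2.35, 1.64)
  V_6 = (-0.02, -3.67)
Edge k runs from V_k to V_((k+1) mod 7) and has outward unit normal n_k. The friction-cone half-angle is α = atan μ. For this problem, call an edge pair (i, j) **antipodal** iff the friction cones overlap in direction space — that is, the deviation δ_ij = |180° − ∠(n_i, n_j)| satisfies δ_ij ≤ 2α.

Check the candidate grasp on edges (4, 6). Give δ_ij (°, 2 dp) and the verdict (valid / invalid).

δ = 37.45°, valid

α = atan 0.55 = 28.81°;  2α = 57.62°
edge 4: e_4 = (-0.93, -1.99);  n_4 = (-0.9060, +0.4234)
edge 6: e_6 = (+2.19, +1.14);  n_6 = (+0.4617, -0.8870)
∠(n_4, n_6) = 142.55°
δ = |180° − 142.55°| = 37.45°
37.45° ≤ 2α = 57.62°  →  valid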